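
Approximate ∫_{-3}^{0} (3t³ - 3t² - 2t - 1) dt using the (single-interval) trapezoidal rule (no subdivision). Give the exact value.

-156

T = (b−a)/2 · [f(-3) + f(0)] = 1.5·[(-103) + (-1)] = -156.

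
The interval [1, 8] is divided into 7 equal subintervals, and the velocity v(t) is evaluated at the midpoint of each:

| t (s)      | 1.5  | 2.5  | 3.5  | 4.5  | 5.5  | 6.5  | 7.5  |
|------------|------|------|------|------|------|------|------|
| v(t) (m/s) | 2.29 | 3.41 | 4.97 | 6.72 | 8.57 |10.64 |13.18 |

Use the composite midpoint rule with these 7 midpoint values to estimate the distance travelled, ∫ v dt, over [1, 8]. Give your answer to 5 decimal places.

49.78000

h = 1, n = 7.
h·[y(m₁) + y(m₂) + y(m₃) + y(m₄) + y(m₅) + y(m₆) + y(m₇)] = 1·(49.78) = 49.78000.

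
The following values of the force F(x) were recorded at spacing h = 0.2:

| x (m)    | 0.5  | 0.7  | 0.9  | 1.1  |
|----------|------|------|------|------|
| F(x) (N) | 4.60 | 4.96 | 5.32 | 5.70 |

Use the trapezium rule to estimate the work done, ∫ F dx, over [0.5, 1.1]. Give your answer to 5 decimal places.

3.08600

h = 0.2, n = 3.
(h/2)·[y₀ + 2y₁ + 2y₂ + y₃] = 0.1·(30.86) = 3.08600.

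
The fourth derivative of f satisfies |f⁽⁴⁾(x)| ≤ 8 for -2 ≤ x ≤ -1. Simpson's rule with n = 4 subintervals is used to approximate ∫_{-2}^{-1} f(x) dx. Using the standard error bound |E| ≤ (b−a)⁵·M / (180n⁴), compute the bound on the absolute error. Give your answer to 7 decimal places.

0.0001736

|E| ≤ (1)⁵·8 / (180·4⁴) = 8/46080 = 0.0001736.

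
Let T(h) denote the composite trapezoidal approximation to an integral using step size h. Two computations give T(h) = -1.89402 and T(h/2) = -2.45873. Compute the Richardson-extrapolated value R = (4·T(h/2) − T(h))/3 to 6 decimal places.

R = (4·T(h/2) − T(h)) / 3 = (4·(-2.45873) − (-1.89402))/3 = (-7.94090)/3 = -2.646967.

-2.646967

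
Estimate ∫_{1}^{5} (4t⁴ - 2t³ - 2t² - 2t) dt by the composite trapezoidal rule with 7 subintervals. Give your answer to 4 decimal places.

h = (5 − 1)/7 = 0.571429.
Nodes t₀,…,t₇ = 1, 1.571429, 2.142857, 2.714286, 3.285714, 3.857143, 4.428571, 5.
f(t) = 4t⁴ - 2t³ - 2t² - 2t: f₀=-2, f₁=8.548938, f₂=51.191170, f₃=156.953769, f₄=367.099542, f₅=733.127030, f₆=1316.770512, f₇=2190.
(h/2)·[f₀ + 2f₁ + 2f₂ + 2f₃ + 2f₄ + 2f₅ + 2f₆ + f₇] = 0.285714·(7455.381924) = 2130.1091.

2130.1091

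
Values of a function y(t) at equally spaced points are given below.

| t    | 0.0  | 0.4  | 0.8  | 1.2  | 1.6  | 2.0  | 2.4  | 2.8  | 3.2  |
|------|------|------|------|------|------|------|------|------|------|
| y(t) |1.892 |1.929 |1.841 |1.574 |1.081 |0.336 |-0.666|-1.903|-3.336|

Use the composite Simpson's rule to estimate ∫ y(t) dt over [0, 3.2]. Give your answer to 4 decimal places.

h = 0.4, n = 8.
(h/3)·[y₀ + 4y₁ + 2y₂ + 4y₃ + 2y₄ + 4y₅ + 2y₆ + 4y₇ + y₈] = 0.133333·(10.812) = 1.4416.

1.4416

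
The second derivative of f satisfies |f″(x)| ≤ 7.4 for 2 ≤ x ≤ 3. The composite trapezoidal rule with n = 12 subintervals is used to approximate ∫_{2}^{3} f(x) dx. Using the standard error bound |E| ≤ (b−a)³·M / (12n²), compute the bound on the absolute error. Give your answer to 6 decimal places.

|E| ≤ (1)³·7.4 / (12·12²) = 7.4/1728 = 0.004282.

0.004282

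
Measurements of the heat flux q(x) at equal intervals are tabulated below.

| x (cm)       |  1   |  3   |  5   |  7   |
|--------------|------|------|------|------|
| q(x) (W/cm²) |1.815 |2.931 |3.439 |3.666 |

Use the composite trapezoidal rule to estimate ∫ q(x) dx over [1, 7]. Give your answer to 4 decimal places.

h = 2, n = 3.
(h/2)·[y₀ + 2y₁ + 2y₂ + y₃] = 1·(18.221) = 18.2210.

18.2210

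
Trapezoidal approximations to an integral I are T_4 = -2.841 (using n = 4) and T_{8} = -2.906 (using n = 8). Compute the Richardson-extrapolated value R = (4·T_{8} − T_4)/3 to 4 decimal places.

R = (4·T_{8} − T_4) / 3 = (4·(-2.906) − (-2.841))/3 = (-8.783)/3 = -2.9277.

-2.9277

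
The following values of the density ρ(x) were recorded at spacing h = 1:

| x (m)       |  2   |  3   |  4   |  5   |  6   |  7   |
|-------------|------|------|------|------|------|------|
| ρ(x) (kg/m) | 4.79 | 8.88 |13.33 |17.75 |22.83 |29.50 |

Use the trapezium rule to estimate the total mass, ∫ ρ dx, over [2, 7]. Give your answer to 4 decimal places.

h = 1, n = 5.
(h/2)·[y₀ + 2y₁ + 2y₂ + 2y₃ + 2y₄ + y₅] = 0.5·(159.87) = 79.9350.

79.9350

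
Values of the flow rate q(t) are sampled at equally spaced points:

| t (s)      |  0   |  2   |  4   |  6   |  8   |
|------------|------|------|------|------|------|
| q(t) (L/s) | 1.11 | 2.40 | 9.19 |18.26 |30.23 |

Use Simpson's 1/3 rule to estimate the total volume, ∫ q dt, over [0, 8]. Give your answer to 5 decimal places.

88.24000

h = 2, n = 4.
(h/3)·[y₀ + 4y₁ + 2y₂ + 4y₃ + y₄] = 0.666667·(132.36) = 88.24000.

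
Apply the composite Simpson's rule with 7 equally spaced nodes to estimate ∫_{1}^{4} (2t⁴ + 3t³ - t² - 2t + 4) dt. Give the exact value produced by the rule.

576.5

h = (4 − 1)/6 = 0.5.
Nodes t₀,…,t₆ = 1, 1.5, 2, 2.5, 3, 3.5, 4.
f(t) = 2t⁴ + 3t³ - t² - 2t + 4: f₀=6, f₁=19, f₂=52, f₃=117.75, f₄=232, f₅=413.5, f₆=684.
(h/3)·[f₀ + 4f₁ + 2f₂ + 4f₃ + 2f₄ + 4f₅ + f₆] = 0.166667·(3459) = 576.5.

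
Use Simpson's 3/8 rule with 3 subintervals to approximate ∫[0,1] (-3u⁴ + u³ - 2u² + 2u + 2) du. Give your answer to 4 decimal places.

1.9722

h = (1 − 0)/3 = 0.333333.
Nodes u₀,…,u₃ = 0, 0.333333, 0.666667, 1.
f(u) = -3u⁴ + u³ - 2u² + 2u + 2: f₀=2, f₁=2.444444, f₂=2.148148, f₃=0.
(3h/8)·[f₀ + 3f₁ + 3f₂ + f₃] = 0.125·(15.777778) = 1.9722.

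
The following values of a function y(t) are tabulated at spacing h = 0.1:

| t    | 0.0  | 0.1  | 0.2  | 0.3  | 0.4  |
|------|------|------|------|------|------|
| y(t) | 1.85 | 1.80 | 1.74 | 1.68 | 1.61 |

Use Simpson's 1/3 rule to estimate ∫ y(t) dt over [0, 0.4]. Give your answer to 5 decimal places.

0.69533

h = 0.1, n = 4.
(h/3)·[y₀ + 4y₁ + 2y₂ + 4y₃ + y₄] = 0.033333·(20.86) = 0.69533.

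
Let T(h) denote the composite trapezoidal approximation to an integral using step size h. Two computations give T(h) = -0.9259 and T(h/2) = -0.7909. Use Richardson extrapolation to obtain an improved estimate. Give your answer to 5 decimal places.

R = (4·T(h/2) − T(h)) / 3 = (4·(-0.7909) − (-0.9259))/3 = (-2.2377)/3 = -0.74590.

-0.74590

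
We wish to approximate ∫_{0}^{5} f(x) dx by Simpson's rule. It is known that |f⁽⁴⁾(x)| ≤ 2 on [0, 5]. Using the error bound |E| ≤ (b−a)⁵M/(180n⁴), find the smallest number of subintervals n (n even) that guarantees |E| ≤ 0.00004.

32

Need 6250/(180n⁴) ≤ 0.00004.
n⁴ ≥ 6250/(180·0.00004) = 868056 ⇒ n ≥ 30.5237, so the smallest even n is 32. (n must be even for Simpson's rule.)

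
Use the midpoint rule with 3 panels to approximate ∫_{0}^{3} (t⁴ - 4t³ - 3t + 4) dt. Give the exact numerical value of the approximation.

h = (3 − 0)/3 = 1.
Midpoints m₁,…,m₃ = 0.5, 1.5, 2.5.
f(m₁)=2.0625, f(m₂)=-8.9375, f(m₃)=-26.9375.
h·[f(m₁) + f(m₂) + f(m₃)] = 1·(-33.8125) = -33.8125.

-33.8125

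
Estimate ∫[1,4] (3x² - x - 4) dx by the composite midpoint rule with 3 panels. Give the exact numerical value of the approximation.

h = (4 − 1)/3 = 1.
Midpoints m₁,…,m₃ = 1.5, 2.5, 3.5.
f(m₁)=1.25, f(m₂)=12.25, f(m₃)=29.25.
h·[f(m₁) + f(m₂) + f(m₃)] = 1·(42.75) = 42.75.

42.75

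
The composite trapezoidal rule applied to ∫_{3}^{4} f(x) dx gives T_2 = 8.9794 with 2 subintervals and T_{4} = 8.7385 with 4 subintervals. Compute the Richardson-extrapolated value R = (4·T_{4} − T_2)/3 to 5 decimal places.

8.65820

R = (4·T_{4} − T_2) / 3 = (4·8.7385 − 8.9794)/3 = (25.9746)/3 = 8.65820.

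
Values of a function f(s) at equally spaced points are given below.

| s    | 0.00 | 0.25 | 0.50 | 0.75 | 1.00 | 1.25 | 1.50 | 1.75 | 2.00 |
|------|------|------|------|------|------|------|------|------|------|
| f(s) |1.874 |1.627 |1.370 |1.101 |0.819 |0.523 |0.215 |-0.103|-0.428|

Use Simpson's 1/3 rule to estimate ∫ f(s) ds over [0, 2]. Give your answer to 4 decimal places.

h = 0.25, n = 8.
(h/3)·[y₀ + 4y₁ + 2y₂ + 4y₃ + 2y₄ + 4y₅ + 2y₆ + 4y₇ + y₈] = 0.083333·(18.846) = 1.5705.

1.5705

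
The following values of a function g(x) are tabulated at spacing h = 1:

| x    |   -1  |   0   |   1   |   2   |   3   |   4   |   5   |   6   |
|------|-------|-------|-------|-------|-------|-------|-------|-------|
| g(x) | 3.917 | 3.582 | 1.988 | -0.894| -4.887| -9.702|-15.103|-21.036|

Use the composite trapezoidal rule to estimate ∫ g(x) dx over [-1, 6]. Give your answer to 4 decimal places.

-33.5755

h = 1, n = 7.
(h/2)·[y₀ + 2y₁ + 2y₂ + 2y₃ + 2y₄ + 2y₅ + 2y₆ + y₇] = 0.5·(-67.151) = -33.5755.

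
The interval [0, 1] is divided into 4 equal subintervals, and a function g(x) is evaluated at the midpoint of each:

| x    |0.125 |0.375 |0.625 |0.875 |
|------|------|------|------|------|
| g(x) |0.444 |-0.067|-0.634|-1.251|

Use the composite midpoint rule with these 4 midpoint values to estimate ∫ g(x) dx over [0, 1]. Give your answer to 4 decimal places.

-0.3770

h = 0.25, n = 4.
h·[y(m₁) + y(m₂) + y(m₃) + y(m₄)] = 0.25·(-1.508) = -0.3770.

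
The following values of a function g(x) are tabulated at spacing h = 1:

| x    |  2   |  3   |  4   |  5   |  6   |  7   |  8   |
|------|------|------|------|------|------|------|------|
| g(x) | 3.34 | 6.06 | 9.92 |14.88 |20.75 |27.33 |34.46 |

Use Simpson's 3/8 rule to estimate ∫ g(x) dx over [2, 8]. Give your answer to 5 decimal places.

h = 1, n = 6.
(3h/8)·[y₀ + 3y₁ + 3y₂ + 2y₃ + 3y₄ + 3y₅ + y₆] = 0.375·(259.74) = 97.40250.

97.40250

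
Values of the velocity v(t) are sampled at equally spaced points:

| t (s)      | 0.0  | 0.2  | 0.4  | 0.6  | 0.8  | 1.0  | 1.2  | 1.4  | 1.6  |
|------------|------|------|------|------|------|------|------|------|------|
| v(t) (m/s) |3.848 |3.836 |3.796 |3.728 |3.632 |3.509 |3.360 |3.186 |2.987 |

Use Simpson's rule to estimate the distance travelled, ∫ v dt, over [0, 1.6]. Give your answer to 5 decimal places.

h = 0.2, n = 8.
(h/3)·[y₀ + 4y₁ + 2y₂ + 4y₃ + 2y₄ + 4y₅ + 2y₆ + 4y₇ + y₈] = 0.066667·(85.447) = 5.69647.

5.69647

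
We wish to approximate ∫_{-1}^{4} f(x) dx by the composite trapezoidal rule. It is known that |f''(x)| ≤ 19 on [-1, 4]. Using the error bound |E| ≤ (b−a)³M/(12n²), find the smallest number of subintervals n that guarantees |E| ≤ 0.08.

Need 2375/(12n²) ≤ 0.08.
n² ≥ 2375/(12·0.08) = 2473.96 ⇒ n ≥ 49.7389, so the smallest n is 50.

50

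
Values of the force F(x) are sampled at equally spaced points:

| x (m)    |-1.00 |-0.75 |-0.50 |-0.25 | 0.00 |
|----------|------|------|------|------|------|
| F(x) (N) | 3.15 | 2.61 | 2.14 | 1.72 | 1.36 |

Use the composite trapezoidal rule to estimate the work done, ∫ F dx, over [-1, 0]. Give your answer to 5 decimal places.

h = 0.25, n = 4.
(h/2)·[y₀ + 2y₁ + 2y₂ + 2y₃ + y₄] = 0.125·(17.45) = 2.18125.

2.18125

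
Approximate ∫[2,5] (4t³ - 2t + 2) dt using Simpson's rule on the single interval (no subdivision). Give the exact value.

594

S = (b−a)/6 · [f(2) + 4f(3.5) + f(5)] = 0.5·[30 + 4·166.5 + 492] = 594.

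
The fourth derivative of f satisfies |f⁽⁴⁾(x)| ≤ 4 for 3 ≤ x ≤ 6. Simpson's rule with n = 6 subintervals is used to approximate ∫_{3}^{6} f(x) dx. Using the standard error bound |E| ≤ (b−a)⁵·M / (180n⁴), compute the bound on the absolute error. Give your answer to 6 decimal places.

|E| ≤ (3)⁵·4 / (180·6⁴) = 972/233280 = 0.004167.

0.004167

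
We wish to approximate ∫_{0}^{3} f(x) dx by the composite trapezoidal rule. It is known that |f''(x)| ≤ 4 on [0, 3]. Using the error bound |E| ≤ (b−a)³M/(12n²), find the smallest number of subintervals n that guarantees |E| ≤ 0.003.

55

Need 108/(12n²) ≤ 0.003.
n² ≥ 108/(12·0.003) = 3000 ⇒ n ≥ 54.7723, so the smallest n is 55.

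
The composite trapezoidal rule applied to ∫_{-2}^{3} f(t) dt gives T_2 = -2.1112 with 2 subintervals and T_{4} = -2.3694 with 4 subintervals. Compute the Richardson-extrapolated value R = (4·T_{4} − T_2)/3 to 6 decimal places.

-2.455467

R = (4·T_{4} − T_2) / 3 = (4·(-2.3694) − (-2.1112))/3 = (-7.3664)/3 = -2.455467.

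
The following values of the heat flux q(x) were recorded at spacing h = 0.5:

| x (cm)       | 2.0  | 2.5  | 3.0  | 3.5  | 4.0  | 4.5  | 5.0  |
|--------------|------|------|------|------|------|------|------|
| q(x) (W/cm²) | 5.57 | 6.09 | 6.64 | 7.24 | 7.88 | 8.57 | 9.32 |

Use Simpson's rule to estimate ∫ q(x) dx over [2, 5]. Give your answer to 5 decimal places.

21.92167

h = 0.5, n = 6.
(h/3)·[y₀ + 4y₁ + 2y₂ + 4y₃ + 2y₄ + 4y₅ + y₆] = 0.166667·(131.53) = 21.92167.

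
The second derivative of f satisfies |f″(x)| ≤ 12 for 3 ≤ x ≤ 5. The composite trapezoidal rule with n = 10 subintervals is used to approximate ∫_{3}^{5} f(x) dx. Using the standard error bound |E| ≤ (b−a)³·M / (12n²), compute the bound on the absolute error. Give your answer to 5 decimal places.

|E| ≤ (2)³·12 / (12·10²) = 96/1200 = 0.08000.

0.08000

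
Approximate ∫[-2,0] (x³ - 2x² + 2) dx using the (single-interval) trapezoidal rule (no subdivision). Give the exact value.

-12

T = (b−a)/2 · [f(-2) + f(0)] = 1·[(-14) + 2] = -12.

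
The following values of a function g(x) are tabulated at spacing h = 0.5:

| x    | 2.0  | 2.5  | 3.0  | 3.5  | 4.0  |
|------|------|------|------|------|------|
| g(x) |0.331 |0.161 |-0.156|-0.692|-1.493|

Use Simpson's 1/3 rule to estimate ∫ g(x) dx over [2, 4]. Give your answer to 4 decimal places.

h = 0.5, n = 4.
(h/3)·[y₀ + 4y₁ + 2y₂ + 4y₃ + y₄] = 0.166667·(-3.598) = -0.5997.

-0.5997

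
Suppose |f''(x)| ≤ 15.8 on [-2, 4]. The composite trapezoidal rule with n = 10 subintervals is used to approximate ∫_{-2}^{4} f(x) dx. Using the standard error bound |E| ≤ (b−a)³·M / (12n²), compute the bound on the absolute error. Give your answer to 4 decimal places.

|E| ≤ (6)³·15.8 / (12·10²) = 3412.8/1200 = 2.8440.

2.8440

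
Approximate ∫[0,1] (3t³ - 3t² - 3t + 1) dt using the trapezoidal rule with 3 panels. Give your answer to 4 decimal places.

-0.7222

h = (1 − 0)/3 = 0.333333.
Nodes t₀,…,t₃ = 0, 0.333333, 0.666667, 1.
f(t) = 3t³ - 3t² - 3t + 1: f₀=1, f₁=-0.222222, f₂=-1.444444, f₃=-2.
(h/2)·[f₀ + 2f₁ + 2f₂ + f₃] = 0.166667·(-4.333333) = -0.7222.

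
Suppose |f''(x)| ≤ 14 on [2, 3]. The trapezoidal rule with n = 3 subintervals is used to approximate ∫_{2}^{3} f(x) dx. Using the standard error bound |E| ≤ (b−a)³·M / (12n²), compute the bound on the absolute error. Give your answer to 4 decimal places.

0.1296

|E| ≤ (1)³·14 / (12·3²) = 14/108 = 0.1296.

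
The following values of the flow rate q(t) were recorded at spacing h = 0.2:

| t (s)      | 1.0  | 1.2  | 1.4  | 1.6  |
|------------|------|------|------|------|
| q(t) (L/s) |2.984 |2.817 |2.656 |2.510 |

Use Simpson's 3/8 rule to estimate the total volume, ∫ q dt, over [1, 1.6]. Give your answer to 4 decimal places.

h = 0.2, n = 3.
(3h/8)·[y₀ + 3y₁ + 3y₂ + y₃] = 0.075·(21.913) = 1.6435.

1.6435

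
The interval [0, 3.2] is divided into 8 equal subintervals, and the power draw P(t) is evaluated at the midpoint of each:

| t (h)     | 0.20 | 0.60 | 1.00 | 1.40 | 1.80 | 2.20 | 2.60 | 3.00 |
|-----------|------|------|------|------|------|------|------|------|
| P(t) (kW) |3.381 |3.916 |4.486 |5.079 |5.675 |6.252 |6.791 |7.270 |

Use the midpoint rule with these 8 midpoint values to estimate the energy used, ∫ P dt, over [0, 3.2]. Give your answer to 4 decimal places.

h = 0.4, n = 8.
h·[y(m₁) + y(m₂) + y(m₃) + y(m₄) + y(m₅) + y(m₆) + y(m₇) + y(m₈)] = 0.4·(42.850) = 17.1400.

17.1400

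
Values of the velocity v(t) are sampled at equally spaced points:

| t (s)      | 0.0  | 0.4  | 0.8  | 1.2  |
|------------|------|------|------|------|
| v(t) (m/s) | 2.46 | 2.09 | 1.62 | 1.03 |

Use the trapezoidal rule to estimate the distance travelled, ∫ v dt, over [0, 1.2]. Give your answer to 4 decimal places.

2.1820

h = 0.4, n = 3.
(h/2)·[y₀ + 2y₁ + 2y₂ + y₃] = 0.2·(10.91) = 2.1820.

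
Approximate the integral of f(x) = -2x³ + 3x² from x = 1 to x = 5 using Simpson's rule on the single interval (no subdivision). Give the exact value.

S = (b−a)/6 · [f(1) + 4f(3) + f(5)] = 0.666667·[1 + 4·(-27) + (-175)] = -188.

-188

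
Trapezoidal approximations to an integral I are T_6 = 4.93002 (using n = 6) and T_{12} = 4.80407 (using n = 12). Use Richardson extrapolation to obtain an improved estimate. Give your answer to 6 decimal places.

4.762087

R = (4·T_{12} − T_6) / 3 = (4·4.80407 − 4.93002)/3 = (14.28626)/3 = 4.762087.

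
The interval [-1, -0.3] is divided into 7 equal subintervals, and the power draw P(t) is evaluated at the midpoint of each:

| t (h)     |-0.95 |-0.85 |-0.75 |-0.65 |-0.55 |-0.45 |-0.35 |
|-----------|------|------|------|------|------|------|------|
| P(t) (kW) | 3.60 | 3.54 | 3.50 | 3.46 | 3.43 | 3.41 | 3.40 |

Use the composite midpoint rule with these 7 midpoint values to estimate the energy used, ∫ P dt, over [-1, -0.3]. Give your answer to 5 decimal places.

h = 0.1, n = 7.
h·[y(m₁) + y(m₂) + y(m₃) + y(m₄) + y(m₅) + y(m₆) + y(m₇)] = 0.1·(24.34) = 2.43400.

2.43400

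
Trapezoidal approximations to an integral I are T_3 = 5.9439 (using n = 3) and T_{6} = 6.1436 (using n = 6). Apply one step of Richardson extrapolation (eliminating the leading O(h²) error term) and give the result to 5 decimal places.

R = (4·T_{6} − T_3) / 3 = (4·6.1436 − 5.9439)/3 = (18.6305)/3 = 6.21017.

6.21017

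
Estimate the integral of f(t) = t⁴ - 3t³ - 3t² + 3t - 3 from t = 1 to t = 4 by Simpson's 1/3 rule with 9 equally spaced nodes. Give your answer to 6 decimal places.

h = (4 − 1)/8 = 0.375.
Nodes t₀,…,t₈ = 1, 1.375, 1.75, 2.125, 2.5, 2.875, 3.25, 3.625, 4.
f(t) = t⁴ - 3t³ - 3t² + 3t - 3: f₀=-5, f₁=-8.771240234375, f₂=-13.63671875, f₃=-18.568115234375, f₄=-22.0625, f₅=-22.142333984375, f₆=-16.35546875, f₇=-1.775146484375, f₈=25.
(h/3)·[f₀ + 4f₁ + 2f₂ + 4f₃ + 2f₄ + 4f₅ + 2f₆ + 4f₇ + f₈] = 0.125·(-289.13671875) = -36.142090.

-36.142090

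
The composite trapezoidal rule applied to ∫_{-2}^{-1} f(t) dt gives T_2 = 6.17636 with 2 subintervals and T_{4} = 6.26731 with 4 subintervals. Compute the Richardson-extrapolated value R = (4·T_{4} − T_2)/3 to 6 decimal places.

6.297627

R = (4·T_{4} − T_2) / 3 = (4·6.26731 − 6.17636)/3 = (18.89288)/3 = 6.297627.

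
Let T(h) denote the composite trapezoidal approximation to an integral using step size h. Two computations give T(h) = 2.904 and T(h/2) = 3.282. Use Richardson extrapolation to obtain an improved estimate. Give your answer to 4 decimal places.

3.4080

R = (4·T(h/2) − T(h)) / 3 = (4·3.282 − 2.904)/3 = (10.224)/3 = 3.4080.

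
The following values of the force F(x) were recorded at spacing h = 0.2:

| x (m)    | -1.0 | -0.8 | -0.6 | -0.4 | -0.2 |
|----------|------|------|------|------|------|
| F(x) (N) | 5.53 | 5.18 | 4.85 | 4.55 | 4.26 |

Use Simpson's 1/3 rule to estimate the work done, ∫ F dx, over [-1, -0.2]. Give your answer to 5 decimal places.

h = 0.2, n = 4.
(h/3)·[y₀ + 4y₁ + 2y₂ + 4y₃ + y₄] = 0.066667·(58.41) = 3.89400.

3.89400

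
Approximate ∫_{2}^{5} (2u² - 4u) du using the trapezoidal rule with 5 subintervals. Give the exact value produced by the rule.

36.36

h = (5 − 2)/5 = 0.6.
Nodes u₀,…,u₅ = 2, 2.6, 3.2, 3.8, 4.4, 5.
f(u) = 2u² - 4u: f₀=0, f₁=3.12, f₂=7.68, f₃=13.68, f₄=21.12, f₅=30.
(h/2)·[f₀ + 2f₁ + 2f₂ + 2f₃ + 2f₄ + f₅] = 0.3·(121.2) = 36.36.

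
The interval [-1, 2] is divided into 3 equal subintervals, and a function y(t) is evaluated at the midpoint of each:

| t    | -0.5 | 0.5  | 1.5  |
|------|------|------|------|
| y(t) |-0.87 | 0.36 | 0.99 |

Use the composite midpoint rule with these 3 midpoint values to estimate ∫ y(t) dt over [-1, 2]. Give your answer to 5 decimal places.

0.48000

h = 1, n = 3.
h·[y(m₁) + y(m₂) + y(m₃)] = 1·(0.48) = 0.48000.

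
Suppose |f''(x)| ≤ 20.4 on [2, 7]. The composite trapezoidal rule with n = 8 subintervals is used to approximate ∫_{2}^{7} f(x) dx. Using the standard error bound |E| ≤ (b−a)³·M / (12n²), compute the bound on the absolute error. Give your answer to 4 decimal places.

3.3203

|E| ≤ (5)³·20.4 / (12·8²) = 2550/768 = 3.3203.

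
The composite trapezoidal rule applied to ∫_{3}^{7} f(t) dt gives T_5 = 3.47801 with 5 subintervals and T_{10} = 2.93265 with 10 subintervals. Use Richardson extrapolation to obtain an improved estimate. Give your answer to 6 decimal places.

2.750863

R = (4·T_{10} − T_5) / 3 = (4·2.93265 − 3.47801)/3 = (8.25259)/3 = 2.750863.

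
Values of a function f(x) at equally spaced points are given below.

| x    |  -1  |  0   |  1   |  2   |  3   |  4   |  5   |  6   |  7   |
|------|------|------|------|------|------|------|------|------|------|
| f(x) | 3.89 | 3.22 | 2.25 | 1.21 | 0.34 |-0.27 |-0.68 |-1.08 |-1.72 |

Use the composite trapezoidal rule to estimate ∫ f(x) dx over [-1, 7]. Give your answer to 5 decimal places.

6.07500

h = 1, n = 8.
(h/2)·[y₀ + 2y₁ + 2y₂ + 2y₃ + 2y₄ + 2y₅ + 2y₆ + 2y₇ + y₈] = 0.5·(12.15) = 6.07500.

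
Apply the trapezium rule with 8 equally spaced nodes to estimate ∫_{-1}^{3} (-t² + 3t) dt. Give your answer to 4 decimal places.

h = (3 − (-1))/7 = 0.571429.
Nodes t₀,…,t₇ = -1, -0.428571, 0.142857, 0.714286, 1.285714, 1.857143, 2.428571, 3.
f(t) = -t² + 3t: f₀=-4, f₁=-1.469388, f₂=0.408163, f₃=1.632653, f₄=2.204082, f₅=2.122449, f₆=1.387755, f₇=0.
(h/2)·[f₀ + 2f₁ + 2f₂ + 2f₃ + 2f₄ + 2f₅ + 2f₆ + f₇] = 0.285714·(8.571429) = 2.4490.

2.4490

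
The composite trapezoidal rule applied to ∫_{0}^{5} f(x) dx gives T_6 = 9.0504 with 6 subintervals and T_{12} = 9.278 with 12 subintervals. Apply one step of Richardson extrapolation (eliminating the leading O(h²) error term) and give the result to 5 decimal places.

R = (4·T_{12} − T_6) / 3 = (4·9.278 − 9.0504)/3 = (28.0616)/3 = 9.35387.

9.35387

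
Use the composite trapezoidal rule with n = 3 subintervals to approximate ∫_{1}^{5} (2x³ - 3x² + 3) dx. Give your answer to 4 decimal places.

h = (5 − 1)/3 = 1.333333.
Nodes x₀,…,x₃ = 1, 2.333333, 3.666667, 5.
f(x) = 2x³ - 3x² + 3: f₀=2, f₁=12.074074, f₂=61.259259, f₃=178.
(h/2)·[f₀ + 2f₁ + 2f₂ + f₃] = 0.666667·(326.666667) = 217.7778.

217.7778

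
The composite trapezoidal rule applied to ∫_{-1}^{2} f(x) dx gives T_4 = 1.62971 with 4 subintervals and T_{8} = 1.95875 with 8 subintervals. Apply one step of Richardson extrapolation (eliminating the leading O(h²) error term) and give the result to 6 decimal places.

2.068430

R = (4·T_{8} − T_4) / 3 = (4·1.95875 − 1.62971)/3 = (6.20529)/3 = 2.068430.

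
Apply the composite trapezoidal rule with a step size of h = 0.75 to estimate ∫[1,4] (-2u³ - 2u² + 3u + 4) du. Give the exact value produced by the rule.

h = (4 − 1)/4 = 0.75.
Nodes u₀,…,u₄ = 1, 1.75, 2.5, 3.25, 4.
f(u) = -2u³ - 2u² + 3u + 4: f₀=3, f₁=-7.59375, f₂=-32.25, f₃=-76.03125, f₄=-144.
(h/2)·[f₀ + 2f₁ + 2f₂ + 2f₃ + f₄] = 0.375·(-372.75) = -139.78125.

-139.78125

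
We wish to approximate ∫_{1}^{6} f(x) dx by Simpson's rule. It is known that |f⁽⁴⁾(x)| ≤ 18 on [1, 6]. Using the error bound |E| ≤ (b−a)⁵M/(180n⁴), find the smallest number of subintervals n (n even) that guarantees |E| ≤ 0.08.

Need 56250/(180n⁴) ≤ 0.08.
n⁴ ≥ 56250/(180·0.08) = 3906.25 ⇒ n ≥ 7.9057, so the smallest even n is 8. (n must be even for Simpson's rule.)

8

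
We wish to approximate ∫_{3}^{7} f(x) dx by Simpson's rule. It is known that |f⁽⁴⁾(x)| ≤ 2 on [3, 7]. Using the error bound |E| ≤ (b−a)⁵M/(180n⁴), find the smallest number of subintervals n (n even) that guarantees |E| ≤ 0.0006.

12

Need 2048/(180n⁴) ≤ 0.0006.
n⁴ ≥ 2048/(180·0.0006) = 18963 ⇒ n ≥ 11.7348, so the smallest even n is 12. (n must be even for Simpson's rule.)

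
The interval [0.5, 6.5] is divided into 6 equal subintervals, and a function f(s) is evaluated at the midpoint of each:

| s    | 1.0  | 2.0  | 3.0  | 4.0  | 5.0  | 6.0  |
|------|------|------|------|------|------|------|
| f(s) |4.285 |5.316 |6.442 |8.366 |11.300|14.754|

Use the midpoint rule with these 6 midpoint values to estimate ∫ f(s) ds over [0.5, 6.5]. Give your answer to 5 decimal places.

h = 1, n = 6.
h·[y(m₁) + y(m₂) + y(m₃) + y(m₄) + y(m₅) + y(m₆)] = 1·(50.463) = 50.46300.

50.46300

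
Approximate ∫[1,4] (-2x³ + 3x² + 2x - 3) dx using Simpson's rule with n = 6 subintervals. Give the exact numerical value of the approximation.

h = (4 − 1)/6 = 0.5.
Nodes x₀,…,x₆ = 1, 1.5, 2, 2.5, 3, 3.5, 4.
f(x) = -2x³ + 3x² + 2x - 3: f₀=0, f₁=0, f₂=-3, f₃=-10.5, f₄=-24, f₅=-45, f₆=-75.
(h/3)·[f₀ + 4f₁ + 2f₂ + 4f₃ + 2f₄ + 4f₅ + f₆] = 0.166667·(-351) = -58.5.

-58.5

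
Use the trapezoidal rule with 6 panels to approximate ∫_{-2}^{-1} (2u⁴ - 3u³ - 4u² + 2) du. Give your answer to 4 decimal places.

16.4902

h = (-1 − (-2))/6 = 0.166667.
Nodes u₀,…,u₆ = -2, -1.833333, -1.666667, -1.5, -1.333333, -1.166667, -1.
f(u) = 2u⁴ - 3u³ - 4u² + 2: f₀=42, f₁=29.635802, f₂=20.209877, f₃=13.25, f₄=8.320988, f₅=5.024691, f₆=3.
(h/2)·[f₀ + 2f₁ + 2f₂ + 2f₃ + 2f₄ + 2f₅ + f₆] = 0.083333·(197.882716) = 16.4902.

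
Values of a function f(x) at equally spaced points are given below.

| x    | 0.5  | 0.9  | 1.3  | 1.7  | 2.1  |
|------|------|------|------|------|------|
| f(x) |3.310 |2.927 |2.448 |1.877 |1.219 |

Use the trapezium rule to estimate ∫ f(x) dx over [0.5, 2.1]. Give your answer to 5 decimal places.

3.80660

h = 0.4, n = 4.
(h/2)·[y₀ + 2y₁ + 2y₂ + 2y₃ + y₄] = 0.2·(19.033) = 3.80660.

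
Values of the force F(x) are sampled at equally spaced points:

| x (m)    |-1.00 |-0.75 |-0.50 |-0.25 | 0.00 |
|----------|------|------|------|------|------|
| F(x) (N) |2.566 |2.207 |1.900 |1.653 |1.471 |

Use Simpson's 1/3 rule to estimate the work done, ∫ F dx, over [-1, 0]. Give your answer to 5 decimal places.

1.93975

h = 0.25, n = 4.
(h/3)·[y₀ + 4y₁ + 2y₂ + 4y₃ + y₄] = 0.083333·(23.277) = 1.93975.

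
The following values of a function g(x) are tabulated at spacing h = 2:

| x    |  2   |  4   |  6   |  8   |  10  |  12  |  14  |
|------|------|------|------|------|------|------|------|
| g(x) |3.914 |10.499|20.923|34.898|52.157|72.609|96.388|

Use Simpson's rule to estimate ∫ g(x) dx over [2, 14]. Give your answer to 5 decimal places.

h = 2, n = 6.
(h/3)·[y₀ + 4y₁ + 2y₂ + 4y₃ + 2y₄ + 4y₅ + y₆] = 0.666667·(718.486) = 478.99067.

478.99067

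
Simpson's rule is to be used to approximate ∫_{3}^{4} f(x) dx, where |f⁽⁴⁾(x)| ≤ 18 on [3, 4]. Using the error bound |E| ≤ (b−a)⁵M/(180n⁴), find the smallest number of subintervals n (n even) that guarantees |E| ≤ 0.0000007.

20

Need 18/(180n⁴) ≤ 0.0000007.
n⁴ ≥ 18/(180·0.0000007) = 142857 ⇒ n ≥ 19.4413, so the smallest even n is 20. (n must be even for Simpson's rule.)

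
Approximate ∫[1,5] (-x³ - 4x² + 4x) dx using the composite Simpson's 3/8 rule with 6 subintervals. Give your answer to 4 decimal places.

-273.3333

h = (5 − 1)/6 = 0.666667.
Nodes x₀,…,x₆ = 1, 1.666667, 2.333333, 3, 3.666667, 4.333333, 5.
f(x) = -x³ - 4x² + 4x: f₀=-1, f₁=-9.074074, f₂=-25.148148, f₃=-51, f₄=-88.407407, f₅=-139.148148, f₆=-205.
(3h/8)·[f₀ + 3f₁ + 3f₂ + 2f₃ + 3f₄ + 3f₅ + f₆] = 0.25·(-1093.333333) = -273.3333.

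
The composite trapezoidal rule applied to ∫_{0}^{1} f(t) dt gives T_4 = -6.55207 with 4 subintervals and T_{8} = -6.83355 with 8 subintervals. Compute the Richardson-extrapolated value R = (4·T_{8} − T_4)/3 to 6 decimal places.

-6.927377

R = (4·T_{8} − T_4) / 3 = (4·(-6.83355) − (-6.55207))/3 = (-20.78213)/3 = -6.927377.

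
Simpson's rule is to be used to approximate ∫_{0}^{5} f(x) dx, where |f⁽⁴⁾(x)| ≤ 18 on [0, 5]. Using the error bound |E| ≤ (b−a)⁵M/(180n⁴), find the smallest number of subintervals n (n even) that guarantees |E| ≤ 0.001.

Need 56250/(180n⁴) ≤ 0.001.
n⁴ ≥ 56250/(180·0.001) = 312500 ⇒ n ≥ 23.6435, so the smallest even n is 24. (n must be even for Simpson's rule.)

24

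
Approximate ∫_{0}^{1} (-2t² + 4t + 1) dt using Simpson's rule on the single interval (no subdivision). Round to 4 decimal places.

2.3333

S = (b−a)/6 · [f(0) + 4f(0.5) + f(1)] = 0.166667·[1 + 4·2.5 + 3] = 2.3333.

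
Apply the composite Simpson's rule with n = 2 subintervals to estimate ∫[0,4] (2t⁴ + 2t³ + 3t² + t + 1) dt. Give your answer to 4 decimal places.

h = (4 − 0)/2 = 2.
Nodes t₀,…,t₂ = 0, 2, 4.
f(t) = 2t⁴ + 2t³ + 3t² + t + 1: f₀=1, f₁=63, f₂=693.
(h/3)·[f₀ + 4f₁ + f₂] = 0.666667·(946) = 630.6667.

630.6667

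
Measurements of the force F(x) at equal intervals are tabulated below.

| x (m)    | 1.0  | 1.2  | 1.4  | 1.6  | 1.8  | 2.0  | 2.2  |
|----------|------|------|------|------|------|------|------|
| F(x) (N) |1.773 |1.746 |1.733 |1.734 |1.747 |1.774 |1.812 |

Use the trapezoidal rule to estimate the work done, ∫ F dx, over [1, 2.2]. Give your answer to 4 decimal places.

h = 0.2, n = 6.
(h/2)·[y₀ + 2y₁ + 2y₂ + 2y₃ + 2y₄ + 2y₅ + y₆] = 0.1·(21.053) = 2.1053.

2.1053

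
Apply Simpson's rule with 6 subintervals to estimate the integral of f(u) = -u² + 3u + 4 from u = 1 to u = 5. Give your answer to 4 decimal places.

10.6667

h = (5 − 1)/6 = 0.666667.
Nodes u₀,…,u₆ = 1, 1.666667, 2.333333, 3, 3.666667, 4.333333, 5.
f(u) = -u² + 3u + 4: f₀=6, f₁=6.222222, f₂=5.555556, f₃=4, f₄=1.555556, f₅=-1.777778, f₆=-6.
(h/3)·[f₀ + 4f₁ + 2f₂ + 4f₃ + 2f₄ + 4f₅ + f₆] = 0.222222·(48) = 10.6667.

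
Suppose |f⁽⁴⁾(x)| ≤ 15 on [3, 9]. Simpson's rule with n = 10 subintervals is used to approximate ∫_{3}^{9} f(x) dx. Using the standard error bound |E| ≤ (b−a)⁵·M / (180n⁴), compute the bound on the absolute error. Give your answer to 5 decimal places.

0.06480

|E| ≤ (6)⁵·15 / (180·10⁴) = 116640/1800000 = 0.06480.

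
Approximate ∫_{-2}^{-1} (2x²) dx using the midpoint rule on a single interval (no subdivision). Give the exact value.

4.5

M = (b−a)·f(-1.5) = 1·(4.5) = 4.5.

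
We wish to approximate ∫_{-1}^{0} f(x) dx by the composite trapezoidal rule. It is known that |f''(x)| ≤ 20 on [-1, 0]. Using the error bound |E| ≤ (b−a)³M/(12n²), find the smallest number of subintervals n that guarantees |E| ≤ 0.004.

Need 20/(12n²) ≤ 0.004.
n² ≥ 20/(12·0.004) = 416.667 ⇒ n ≥ 20.4124, so the smallest n is 21.

21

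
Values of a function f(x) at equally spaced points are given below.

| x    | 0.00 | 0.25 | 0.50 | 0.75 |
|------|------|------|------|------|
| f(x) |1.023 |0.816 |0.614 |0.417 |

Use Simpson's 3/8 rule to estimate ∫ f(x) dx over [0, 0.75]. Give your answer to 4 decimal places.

h = 0.25, n = 3.
(3h/8)·[y₀ + 3y₁ + 3y₂ + y₃] = 0.09375·(5.730) = 0.5372.

0.5372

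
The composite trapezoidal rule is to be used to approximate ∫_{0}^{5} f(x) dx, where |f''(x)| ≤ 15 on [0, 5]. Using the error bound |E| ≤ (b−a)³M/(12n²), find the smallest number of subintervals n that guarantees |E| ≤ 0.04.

Need 1875/(12n²) ≤ 0.04.
n² ≥ 1875/(12·0.04) = 3906.25 ⇒ n ≥ 62.5000, so the smallest n is 63.

63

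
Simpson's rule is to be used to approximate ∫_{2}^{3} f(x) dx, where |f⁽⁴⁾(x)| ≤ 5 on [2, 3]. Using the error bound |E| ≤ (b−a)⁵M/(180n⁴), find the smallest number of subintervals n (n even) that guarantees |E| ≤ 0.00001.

8

Need 5/(180n⁴) ≤ 0.00001.
n⁴ ≥ 5/(180·0.00001) = 2777.78 ⇒ n ≥ 7.2598, so the smallest even n is 8. (n must be even for Simpson's rule.)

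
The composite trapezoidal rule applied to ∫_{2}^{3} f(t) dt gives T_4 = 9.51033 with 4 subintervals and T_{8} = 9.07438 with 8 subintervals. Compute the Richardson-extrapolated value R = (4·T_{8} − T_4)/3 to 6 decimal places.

R = (4·T_{8} − T_4) / 3 = (4·9.07438 − 9.51033)/3 = (26.78719)/3 = 8.929063.

8.929063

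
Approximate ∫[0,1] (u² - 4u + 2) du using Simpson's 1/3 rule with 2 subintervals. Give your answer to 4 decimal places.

0.3333

h = (1 − 0)/2 = 0.5.
Nodes u₀,…,u₂ = 0, 0.5, 1.
f(u) = u² - 4u + 2: f₀=2, f₁=0.25, f₂=-1.
(h/3)·[f₀ + 4f₁ + f₂] = 0.166667·(2) = 0.3333.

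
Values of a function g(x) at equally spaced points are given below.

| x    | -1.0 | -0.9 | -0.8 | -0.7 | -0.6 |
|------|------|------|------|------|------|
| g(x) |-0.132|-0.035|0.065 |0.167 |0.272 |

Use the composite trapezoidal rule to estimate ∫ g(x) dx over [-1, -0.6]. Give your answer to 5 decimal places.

h = 0.1, n = 4.
(h/2)·[y₀ + 2y₁ + 2y₂ + 2y₃ + y₄] = 0.05·(0.534) = 0.02670.

0.02670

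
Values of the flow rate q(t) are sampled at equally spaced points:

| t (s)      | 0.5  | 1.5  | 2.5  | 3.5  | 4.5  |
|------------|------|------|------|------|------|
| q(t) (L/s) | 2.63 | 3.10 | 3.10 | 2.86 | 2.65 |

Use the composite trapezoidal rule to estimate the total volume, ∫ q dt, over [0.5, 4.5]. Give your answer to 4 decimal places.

h = 1, n = 4.
(h/2)·[y₀ + 2y₁ + 2y₂ + 2y₃ + y₄] = 0.5·(23.40) = 11.7000.

11.7000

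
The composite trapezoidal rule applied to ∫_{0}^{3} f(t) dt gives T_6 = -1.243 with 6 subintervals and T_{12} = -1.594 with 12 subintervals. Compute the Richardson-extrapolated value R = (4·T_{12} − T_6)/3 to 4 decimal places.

R = (4·T_{12} − T_6) / 3 = (4·(-1.594) − (-1.243))/3 = (-5.133)/3 = -1.7110.

-1.7110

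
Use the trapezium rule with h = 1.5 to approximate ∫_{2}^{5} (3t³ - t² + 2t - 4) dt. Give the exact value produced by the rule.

461.0625

h = (5 − 2)/2 = 1.5.
Nodes t₀,…,t₂ = 2, 3.5, 5.
f(t) = 3t³ - t² + 2t - 4: f₀=20, f₁=119.375, f₂=356.
(h/2)·[f₀ + 2f₁ + f₂] = 0.75·(614.75) = 461.0625.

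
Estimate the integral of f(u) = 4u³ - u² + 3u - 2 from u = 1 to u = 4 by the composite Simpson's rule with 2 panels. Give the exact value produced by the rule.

250.5

h = (4 − 1)/2 = 1.5.
Nodes u₀,…,u₂ = 1, 2.5, 4.
f(u) = 4u³ - u² + 3u - 2: f₀=4, f₁=61.75, f₂=250.
(h/3)·[f₀ + 4f₁ + f₂] = 0.5·(501) = 250.5.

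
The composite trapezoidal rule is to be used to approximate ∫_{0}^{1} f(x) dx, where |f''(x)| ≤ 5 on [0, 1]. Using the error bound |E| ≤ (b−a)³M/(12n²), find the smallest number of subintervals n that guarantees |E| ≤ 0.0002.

Need 5/(12n²) ≤ 0.0002.
n² ≥ 5/(12·0.0002) = 2083.33 ⇒ n ≥ 45.6435, so the smallest n is 46.

46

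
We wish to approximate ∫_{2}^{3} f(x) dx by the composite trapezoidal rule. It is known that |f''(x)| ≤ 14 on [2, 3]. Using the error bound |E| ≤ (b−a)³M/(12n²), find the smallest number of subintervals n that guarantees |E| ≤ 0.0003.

63

Need 14/(12n²) ≤ 0.0003.
n² ≥ 14/(12·0.0003) = 3888.89 ⇒ n ≥ 62.3610, so the smallest n is 63.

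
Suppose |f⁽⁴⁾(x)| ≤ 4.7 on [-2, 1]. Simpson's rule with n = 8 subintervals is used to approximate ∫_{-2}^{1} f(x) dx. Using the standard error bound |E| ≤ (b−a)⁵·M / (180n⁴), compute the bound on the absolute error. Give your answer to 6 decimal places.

|E| ≤ (3)⁵·4.7 / (180·8⁴) = 1142.1/737280 = 0.001549.

0.001549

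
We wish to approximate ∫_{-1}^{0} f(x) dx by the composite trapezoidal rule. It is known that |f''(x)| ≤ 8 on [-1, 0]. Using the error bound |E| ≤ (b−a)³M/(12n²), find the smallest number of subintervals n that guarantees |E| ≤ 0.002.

19

Need 8/(12n²) ≤ 0.002.
n² ≥ 8/(12·0.002) = 333.333 ⇒ n ≥ 18.2574, so the smallest n is 19.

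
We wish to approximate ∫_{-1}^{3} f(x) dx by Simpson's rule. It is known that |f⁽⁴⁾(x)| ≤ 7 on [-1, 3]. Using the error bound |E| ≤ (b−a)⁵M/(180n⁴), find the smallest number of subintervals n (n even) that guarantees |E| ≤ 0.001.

Need 7168/(180n⁴) ≤ 0.001.
n⁴ ≥ 7168/(180·0.001) = 39822.2 ⇒ n ≥ 14.1264, so the smallest even n is 16. (n must be even for Simpson's rule.)

16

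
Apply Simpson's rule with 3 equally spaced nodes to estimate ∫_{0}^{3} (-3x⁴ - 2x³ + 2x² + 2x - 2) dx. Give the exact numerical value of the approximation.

h = (3 − 0)/2 = 1.5.
Nodes x₀,…,x₂ = 0, 1.5, 3.
f(x) = -3x⁴ - 2x³ + 2x² + 2x - 2: f₀=-2, f₁=-16.4375, f₂=-275.
(h/3)·[f₀ + 4f₁ + f₂] = 0.5·(-342.75) = -171.375.

-171.375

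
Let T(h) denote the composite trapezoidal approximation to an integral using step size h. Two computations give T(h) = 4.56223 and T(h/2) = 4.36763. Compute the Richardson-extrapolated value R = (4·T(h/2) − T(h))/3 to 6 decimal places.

4.302763

R = (4·T(h/2) − T(h)) / 3 = (4·4.36763 − 4.56223)/3 = (12.90829)/3 = 4.302763.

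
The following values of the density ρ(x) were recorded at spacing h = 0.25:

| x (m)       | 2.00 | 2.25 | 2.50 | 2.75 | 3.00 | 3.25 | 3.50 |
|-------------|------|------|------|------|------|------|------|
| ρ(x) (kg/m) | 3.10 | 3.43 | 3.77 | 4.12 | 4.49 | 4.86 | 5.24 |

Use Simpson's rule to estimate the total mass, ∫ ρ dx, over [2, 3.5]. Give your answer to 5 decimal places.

6.20833

h = 0.25, n = 6.
(h/3)·[y₀ + 4y₁ + 2y₂ + 4y₃ + 2y₄ + 4y₅ + y₆] = 0.083333·(74.50) = 6.20833.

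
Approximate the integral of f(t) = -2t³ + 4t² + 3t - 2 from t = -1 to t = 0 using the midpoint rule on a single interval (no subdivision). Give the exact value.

-2.25

M = (b−a)·f(-0.5) = 1·(-2.25) = -2.25.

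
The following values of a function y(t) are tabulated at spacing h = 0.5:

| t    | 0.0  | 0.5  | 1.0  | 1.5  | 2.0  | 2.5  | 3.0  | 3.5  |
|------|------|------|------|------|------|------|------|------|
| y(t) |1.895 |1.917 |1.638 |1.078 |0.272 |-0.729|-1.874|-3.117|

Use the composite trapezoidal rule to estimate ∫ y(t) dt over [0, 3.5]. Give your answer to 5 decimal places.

h = 0.5, n = 7.
(h/2)·[y₀ + 2y₁ + 2y₂ + 2y₃ + 2y₄ + 2y₅ + 2y₆ + y₇] = 0.25·(3.382) = 0.84550.

0.84550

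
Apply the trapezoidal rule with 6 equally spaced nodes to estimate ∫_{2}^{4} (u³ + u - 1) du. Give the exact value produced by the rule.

64.48

h = (4 − 2)/5 = 0.4.
Nodes u₀,…,u₅ = 2, 2.4, 2.8, 3.2, 3.6, 4.
f(u) = u³ + u - 1: f₀=9, f₁=15.224, f₂=23.752, f₃=34.968, f₄=49.256, f₅=67.
(h/2)·[f₀ + 2f₁ + 2f₂ + 2f₃ + 2f₄ + f₅] = 0.2·(322.4) = 64.48.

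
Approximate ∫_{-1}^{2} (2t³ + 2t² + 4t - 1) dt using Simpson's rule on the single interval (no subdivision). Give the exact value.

S = (b−a)/6 · [f(-1) + 4f(0.5) + f(2)] = 0.5·[(-5) + 4·1.75 + 31] = 16.5.

16.5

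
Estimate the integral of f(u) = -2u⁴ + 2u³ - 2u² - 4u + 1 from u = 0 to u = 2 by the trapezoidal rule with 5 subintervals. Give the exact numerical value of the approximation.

h = (2 − 0)/5 = 0.4.
Nodes u₀,…,u₅ = 0, 0.4, 0.8, 1.2, 1.6, 2.
f(u) = -2u⁴ + 2u³ - 2u² - 4u + 1: f₀=1, f₁=-0.8432, f₂=-3.2752, f₃=-7.3712, f₄=-15.4352, f₅=-31.
(h/2)·[f₀ + 2f₁ + 2f₂ + 2f₃ + 2f₄ + f₅] = 0.2·(-83.8496) = -16.76992.

-16.76992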